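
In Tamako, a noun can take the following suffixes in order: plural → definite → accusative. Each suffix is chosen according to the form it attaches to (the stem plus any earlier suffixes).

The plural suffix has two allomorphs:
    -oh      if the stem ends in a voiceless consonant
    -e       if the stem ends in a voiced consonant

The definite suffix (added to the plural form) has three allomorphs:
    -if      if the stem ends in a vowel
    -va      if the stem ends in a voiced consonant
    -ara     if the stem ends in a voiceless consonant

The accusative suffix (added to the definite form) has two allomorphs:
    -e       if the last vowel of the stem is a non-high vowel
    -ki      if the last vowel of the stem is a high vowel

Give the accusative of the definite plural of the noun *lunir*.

Since the final consonant of *lunir* is /r/ (voiced), it takes -e, giving *lunire*.
The final sound of the plural form *lunire* is /e/, which is a vowel, so the definite suffix is -if, giving *lunireif*.
The definite form *lunireif* — last vowel /i/ (a high vowel) → -ki → *lunireifki*.

lunireifki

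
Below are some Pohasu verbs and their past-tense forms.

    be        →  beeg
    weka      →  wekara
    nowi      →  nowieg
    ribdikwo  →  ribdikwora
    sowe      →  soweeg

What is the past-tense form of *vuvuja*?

The suffix is conditioned by the last vowel: -eg when the last vowel of the stem is a front vowel (*be*, *nowi*, *sowe*); -ra when the last vowel of the stem is a back vowel (*weka*, *ribdikwo*).
Since the last vowel of *vuvuja* is /a/ (a back vowel), it takes -ra, giving *vuvujara*.

vuvujara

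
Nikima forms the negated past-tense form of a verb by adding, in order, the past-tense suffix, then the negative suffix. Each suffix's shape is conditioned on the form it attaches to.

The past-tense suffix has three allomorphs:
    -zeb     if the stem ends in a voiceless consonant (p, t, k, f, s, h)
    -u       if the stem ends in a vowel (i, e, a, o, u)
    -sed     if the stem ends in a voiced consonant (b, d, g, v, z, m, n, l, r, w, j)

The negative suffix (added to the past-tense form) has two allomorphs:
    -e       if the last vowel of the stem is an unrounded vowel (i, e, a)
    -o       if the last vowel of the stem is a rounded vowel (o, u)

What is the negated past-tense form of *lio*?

liouo

*lio* — final sound /o/ (a vowel) → -u → *liou*.
The last vowel of the past-tense form *liou* is /u/, which is a rounded vowel, so the negative suffix is -o, giving *liouo*.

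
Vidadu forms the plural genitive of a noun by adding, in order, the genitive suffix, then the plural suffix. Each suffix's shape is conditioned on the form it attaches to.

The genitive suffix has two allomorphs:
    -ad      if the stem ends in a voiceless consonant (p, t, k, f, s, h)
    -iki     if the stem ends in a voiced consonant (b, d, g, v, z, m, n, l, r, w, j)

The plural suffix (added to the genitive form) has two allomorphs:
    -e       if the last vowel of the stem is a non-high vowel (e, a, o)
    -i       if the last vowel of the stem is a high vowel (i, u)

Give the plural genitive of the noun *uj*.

ujikii

*uj* — final consonant /j/ (voiced) → -iki → *ujiki*.
Since the last vowel of the genitive form *ujiki* is /i/ (a high vowel), it takes -i, giving *ujikii*.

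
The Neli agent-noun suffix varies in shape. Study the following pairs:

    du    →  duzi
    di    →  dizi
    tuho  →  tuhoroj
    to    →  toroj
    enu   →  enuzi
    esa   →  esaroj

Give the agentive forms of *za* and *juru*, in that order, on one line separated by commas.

zaroj, juruzi

The alternation tracks the last vowel of the stem — -zi when the last vowel of the stem is a high vowel (*du*, *di*, *enu*); -roj when the last vowel of the stem is a non-high vowel (*tuho*, *to*, *esa*).
The last vowel of *za* is /a/, which is a non-high vowel, so the suffix is -roj, giving *zaroj*.
*juru* — last vowel /u/ (a high vowel) → -zi → *juruzi*.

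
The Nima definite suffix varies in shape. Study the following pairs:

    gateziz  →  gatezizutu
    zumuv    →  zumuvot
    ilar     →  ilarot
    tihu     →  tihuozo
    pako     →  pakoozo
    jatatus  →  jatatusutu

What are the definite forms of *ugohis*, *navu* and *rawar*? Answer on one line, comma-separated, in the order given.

Looking at the final sound of each stem: -utu when the stem ends in a sibilant (*gateziz*, *jatatus*); -ot when the stem ends in a non-sibilant consonant (*zumuv*, *ilar*); -ozo when the stem ends in a vowel (*tihu*, *pako*).
Since the final sound of *ugohis* is /s/ (a sibilant), it takes -utu, giving *ugohisutu*.
*navu* — final sound /u/ (a vowel) → -ozo → *navuozo*.
The final sound of *rawar* is /r/, which is a non-sibilant consonant, so the suffix is -ot, giving *rawarot*.

ugohisutu, navuozo, rawarot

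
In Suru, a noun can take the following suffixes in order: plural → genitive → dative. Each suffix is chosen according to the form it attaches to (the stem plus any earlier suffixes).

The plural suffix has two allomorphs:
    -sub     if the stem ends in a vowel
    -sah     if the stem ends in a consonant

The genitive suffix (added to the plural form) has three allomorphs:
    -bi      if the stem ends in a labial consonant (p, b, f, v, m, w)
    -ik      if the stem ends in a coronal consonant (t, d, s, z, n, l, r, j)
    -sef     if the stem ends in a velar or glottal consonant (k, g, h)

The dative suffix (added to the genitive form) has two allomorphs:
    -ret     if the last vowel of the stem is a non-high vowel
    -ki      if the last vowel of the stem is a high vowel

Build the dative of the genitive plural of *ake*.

The final sound of *ake* is /e/, which is a vowel, so the plural suffix is -sub, giving *akesub*.
The plural form *akesub* — final consonant /b/ (labial) → -bi → *akesubbi*.
Since the last vowel of the genitive form *akesubbi* is /i/ (a high vowel), it takes -ki, giving *akesubbiki*.

akesubbiki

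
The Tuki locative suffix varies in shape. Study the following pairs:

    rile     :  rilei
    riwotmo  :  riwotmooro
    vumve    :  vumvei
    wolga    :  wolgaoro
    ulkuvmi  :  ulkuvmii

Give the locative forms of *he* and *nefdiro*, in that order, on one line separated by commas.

Looking at the last vowel of each stem: -i when the last vowel of the stem is a front vowel (*rile*, *vumve*, *ulkuvmi*); -oro when the last vowel of the stem is a back vowel (*riwotmo*, *wolga*).
*he*: last vowel = /e/, a front vowel → -i → *hei*.
Since the last vowel of *nefdiro* is /o/ (a back vowel), it takes -oro, giving *nefdirooro*.

hei, nefdirooro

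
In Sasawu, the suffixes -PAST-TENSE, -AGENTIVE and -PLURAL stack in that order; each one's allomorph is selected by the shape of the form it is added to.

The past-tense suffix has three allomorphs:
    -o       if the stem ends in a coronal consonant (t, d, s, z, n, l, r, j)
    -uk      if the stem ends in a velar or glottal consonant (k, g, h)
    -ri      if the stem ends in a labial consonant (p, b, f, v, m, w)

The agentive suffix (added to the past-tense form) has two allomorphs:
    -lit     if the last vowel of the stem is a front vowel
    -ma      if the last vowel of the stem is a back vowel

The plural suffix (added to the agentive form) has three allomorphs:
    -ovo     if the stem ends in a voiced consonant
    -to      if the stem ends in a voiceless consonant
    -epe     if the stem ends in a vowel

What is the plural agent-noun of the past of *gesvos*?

*gesvos*: final consonant = /s/, coronal → -o → *gesvoso*.
The past-tense form *gesvoso* — last vowel /o/ (a back vowel) → -ma → *gesvosoma*.
Since the final sound of the agentive form *gesvosoma* is /a/ (a vowel), it takes -epe, giving *gesvosomaepe*.

gesvosomaepe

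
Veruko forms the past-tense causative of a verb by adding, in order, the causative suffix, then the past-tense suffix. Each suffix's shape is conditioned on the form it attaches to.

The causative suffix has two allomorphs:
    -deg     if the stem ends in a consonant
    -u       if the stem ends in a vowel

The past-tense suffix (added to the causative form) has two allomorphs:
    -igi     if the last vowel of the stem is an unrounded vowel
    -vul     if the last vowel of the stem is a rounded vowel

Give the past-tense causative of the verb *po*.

pouvul

*po* — final sound /o/ (a vowel) → -u → *pou*.
The causative form *pou*: last vowel = /u/, a rounded vowel → -vul → *pouvul*.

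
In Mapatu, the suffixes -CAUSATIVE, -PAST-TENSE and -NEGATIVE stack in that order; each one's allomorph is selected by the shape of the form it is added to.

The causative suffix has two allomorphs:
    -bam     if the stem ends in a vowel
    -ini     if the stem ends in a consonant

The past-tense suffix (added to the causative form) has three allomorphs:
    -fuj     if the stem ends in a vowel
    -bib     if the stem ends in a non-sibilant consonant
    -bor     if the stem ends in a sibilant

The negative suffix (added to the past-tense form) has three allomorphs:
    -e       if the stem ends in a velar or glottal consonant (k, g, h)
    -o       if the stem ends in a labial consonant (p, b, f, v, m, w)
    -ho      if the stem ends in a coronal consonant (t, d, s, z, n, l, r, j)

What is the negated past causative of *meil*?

Since the final sound of *meil* is /l/ (a consonant), it takes -ini, giving *meilini*.
The causative form *meilini*: final sound = /i/, a vowel → -fuj → *meilinifuj*.
The past-tense form *meilinifuj*: final consonant = /j/, coronal → -ho → *meilinifujho*.

meilinifujho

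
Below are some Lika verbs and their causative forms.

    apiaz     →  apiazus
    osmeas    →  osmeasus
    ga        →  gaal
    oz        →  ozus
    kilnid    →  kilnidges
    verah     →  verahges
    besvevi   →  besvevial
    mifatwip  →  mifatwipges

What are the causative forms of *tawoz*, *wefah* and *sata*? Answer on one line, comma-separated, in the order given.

The alternation tracks the final sound of the stem — -us when the stem ends in a sibilant (*apiaz*, *osmeas*, *oz*); -ges when the stem ends in a non-sibilant consonant (*kilnid*, *verah*, *mifatwip*); -al when the stem ends in a vowel (*ga*, *besvevi*).
*tawoz* — final sound /z/ (a sibilant) → -us → *tawozus*.
Since the final sound of *wefah* is /h/ (a non-sibilant consonant), it takes -ges, giving *wefahges*.
The final sound of *sata* is /a/, which is a vowel, so the suffix is -al, giving *sataal*.

tawozus, wefahges, sataal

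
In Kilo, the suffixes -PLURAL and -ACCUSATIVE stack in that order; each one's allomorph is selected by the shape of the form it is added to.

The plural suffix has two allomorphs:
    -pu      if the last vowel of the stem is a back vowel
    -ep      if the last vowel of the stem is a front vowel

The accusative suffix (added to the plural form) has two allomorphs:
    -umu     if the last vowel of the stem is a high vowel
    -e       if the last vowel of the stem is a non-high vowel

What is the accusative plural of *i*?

Since the last vowel of *i* is /i/ (a front vowel), it takes -ep, giving *iep*.
The plural form *iep*: last vowel = /e/, a non-high vowel → -e → *iepe*.

iepe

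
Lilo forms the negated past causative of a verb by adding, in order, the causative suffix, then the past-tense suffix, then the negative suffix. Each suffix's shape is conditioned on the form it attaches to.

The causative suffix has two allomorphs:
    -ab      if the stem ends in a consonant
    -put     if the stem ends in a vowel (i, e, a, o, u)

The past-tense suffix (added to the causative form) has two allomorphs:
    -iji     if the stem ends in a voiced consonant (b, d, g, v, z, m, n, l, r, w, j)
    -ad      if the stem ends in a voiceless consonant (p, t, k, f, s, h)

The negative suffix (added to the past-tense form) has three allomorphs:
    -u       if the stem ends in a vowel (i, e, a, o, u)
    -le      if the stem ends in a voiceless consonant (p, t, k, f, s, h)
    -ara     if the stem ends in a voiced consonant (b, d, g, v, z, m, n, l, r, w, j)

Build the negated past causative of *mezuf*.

Since the final sound of *mezuf* is /f/ (a consonant), it takes -ab, giving *mezufab*.
The causative form *mezufab* — final consonant /b/ (voiced) → -iji → *mezufabiji*.
The past-tense form *mezufabiji*: final sound = /i/, a vowel → -u → *mezufabijiu*.

mezufabijiu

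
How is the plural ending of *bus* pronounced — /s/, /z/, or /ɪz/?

/ɪz/

The stem *bus* ends in a sibilant (/s, z, ʃ, ʒ, tʃ, dʒ/).
The plural suffix surfaces as /ɪz/ after sibilants, /s/ after other voiceless consonants, and /z/ after other voiced sounds.
So the plural -s on *bus* is pronounced /ɪz/.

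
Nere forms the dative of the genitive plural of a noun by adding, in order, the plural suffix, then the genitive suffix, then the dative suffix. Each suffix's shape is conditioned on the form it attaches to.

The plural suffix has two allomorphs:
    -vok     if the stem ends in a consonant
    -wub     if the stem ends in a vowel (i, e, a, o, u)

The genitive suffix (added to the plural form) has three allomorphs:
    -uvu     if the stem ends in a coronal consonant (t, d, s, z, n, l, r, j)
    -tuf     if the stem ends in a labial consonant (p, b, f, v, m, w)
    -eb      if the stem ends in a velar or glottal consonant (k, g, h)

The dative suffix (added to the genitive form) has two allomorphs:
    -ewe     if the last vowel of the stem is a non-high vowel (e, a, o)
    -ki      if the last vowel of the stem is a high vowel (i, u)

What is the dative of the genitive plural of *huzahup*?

*huzahup* — final sound /p/ (a consonant) → -vok → *huzahupvok*.
The final consonant of the plural form *huzahupvok* is /k/, which is velar/glottal, so the genitive suffix is -eb, giving *huzahupvokeb*.
The last vowel of the genitive form *huzahupvokeb* is /e/, which is a non-high vowel, so the dative suffix is -ewe, giving *huzahupvokebewe*.

huzahupvokebewe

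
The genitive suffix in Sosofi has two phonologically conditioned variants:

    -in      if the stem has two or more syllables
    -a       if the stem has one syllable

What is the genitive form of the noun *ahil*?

ahilin

*ahil* has 2 syllables, so the suffix is -in, giving *ahilin*.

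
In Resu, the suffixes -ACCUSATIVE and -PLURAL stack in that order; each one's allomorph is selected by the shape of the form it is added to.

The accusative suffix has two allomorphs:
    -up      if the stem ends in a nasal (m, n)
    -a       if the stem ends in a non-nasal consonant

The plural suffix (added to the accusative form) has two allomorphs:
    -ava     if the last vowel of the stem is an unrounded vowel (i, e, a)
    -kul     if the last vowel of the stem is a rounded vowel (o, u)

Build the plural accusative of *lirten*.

The final consonant of *lirten* is /n/, which is a nasal, so the accusative suffix is -up, giving *lirtenup*.
The last vowel of the accusative form *lirtenup* is /u/, which is a rounded vowel, so the plural suffix is -kul, giving *lirtenupkul*.

lirtenupkul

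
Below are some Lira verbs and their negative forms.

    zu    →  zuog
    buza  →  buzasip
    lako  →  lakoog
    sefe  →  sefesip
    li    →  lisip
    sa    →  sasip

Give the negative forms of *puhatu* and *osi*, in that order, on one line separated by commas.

puhatuog, osisip

The suffix is conditioned by the last vowel: -og when the last vowel of the stem is a rounded vowel (*zu*, *lako*); -sip when the last vowel of the stem is an unrounded vowel (*buza*, *sefe*, *li*, *sa*).
*puhatu* — last vowel /u/ (a rounded vowel) → -og → *puhatuog*.
*osi*: last vowel = /i/, an unrounded vowel → -sip → *osisip*.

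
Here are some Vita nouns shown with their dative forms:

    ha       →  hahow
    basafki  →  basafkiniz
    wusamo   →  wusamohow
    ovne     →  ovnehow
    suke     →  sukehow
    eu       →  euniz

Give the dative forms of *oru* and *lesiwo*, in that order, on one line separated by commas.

oruniz, lesiwohow

The alternation tracks the last vowel of the stem — -niz when the last vowel of the stem is a high vowel (*basafki*, *eu*); -how when the last vowel of the stem is a non-high vowel (*ha*, *wusamo*, *ovne*, *suke*).
*oru* — last vowel /u/ (a high vowel) → -niz → *oruniz*.
*lesiwo* — last vowel /o/ (a non-high vowel) → -how → *lesiwohow*.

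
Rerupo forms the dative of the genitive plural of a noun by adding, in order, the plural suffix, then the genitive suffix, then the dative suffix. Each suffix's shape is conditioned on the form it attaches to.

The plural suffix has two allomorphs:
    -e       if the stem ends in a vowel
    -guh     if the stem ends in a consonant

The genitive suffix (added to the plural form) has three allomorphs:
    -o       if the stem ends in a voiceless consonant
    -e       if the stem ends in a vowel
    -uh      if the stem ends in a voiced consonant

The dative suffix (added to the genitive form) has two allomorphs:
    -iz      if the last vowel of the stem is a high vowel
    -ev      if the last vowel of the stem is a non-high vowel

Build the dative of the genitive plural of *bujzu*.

Since the final sound of *bujzu* is /u/ (a vowel), it takes -e, giving *bujzue*.
The final sound of the plural form *bujzue* is /e/, which is a vowel, so the genitive suffix is -e, giving *bujzuee*.
The genitive form *bujzuee* — last vowel /e/ (a non-high vowel) → -ev → *bujzueeev*.

bujzueeev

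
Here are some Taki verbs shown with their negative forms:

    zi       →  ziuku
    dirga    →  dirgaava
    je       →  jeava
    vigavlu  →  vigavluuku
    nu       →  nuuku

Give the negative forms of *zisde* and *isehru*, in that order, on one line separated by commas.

zisdeava, isehruuku

The pattern is height harmony: -uku when the last vowel of the stem is a high vowel (*zi*, *vigavlu*, *nu*); -ava when the last vowel of the stem is a non-high vowel (*dirga*, *je*).
*zisde* — last vowel /e/ (a non-high vowel) → -ava → *zisdeava*.
The last vowel of *isehru* is /u/, which is a high vowel, so the suffix is -uku, giving *isehruuku*.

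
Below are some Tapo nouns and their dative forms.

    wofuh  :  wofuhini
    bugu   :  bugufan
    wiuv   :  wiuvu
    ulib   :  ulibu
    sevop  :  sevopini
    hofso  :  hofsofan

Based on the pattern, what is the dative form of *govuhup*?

The suffix is conditioned by the final sound: -ini when the stem ends in a voiceless consonant (*wofuh*, *sevop*); -u when the stem ends in a voiced consonant (*wiuv*, *ulib*); -fan when the stem ends in a vowel (*bugu*, *hofso*).
*govuhup* — final sound /p/ (a voiceless consonant) → -ini → *govuhupini*.

govuhupini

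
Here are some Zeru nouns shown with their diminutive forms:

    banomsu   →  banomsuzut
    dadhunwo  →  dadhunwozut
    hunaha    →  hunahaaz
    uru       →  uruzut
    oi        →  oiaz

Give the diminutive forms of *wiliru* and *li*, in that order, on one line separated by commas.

wiliruzut, liaz

The suffix is conditioned by the last vowel: -zut when the last vowel of the stem is a rounded vowel (*banomsu*, *dadhunwo*, *uru*); -az when the last vowel of the stem is an unrounded vowel (*hunaha*, *oi*).
*wiliru* — last vowel /u/ (a rounded vowel) → -zut → *wiliruzut*.
The last vowel of *li* is /i/, which is an unrounded vowel, so the suffix is -az, giving *liaz*.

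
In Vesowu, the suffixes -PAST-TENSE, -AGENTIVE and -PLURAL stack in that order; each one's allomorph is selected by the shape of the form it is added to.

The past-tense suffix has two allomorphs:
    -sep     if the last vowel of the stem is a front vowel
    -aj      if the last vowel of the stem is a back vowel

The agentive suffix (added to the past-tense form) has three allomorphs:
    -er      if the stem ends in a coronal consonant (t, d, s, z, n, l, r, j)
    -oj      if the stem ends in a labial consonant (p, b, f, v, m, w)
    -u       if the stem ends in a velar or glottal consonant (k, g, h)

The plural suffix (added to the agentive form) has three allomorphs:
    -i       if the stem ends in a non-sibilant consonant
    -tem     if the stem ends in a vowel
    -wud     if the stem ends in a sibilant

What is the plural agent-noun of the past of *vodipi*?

vodipisepoji

*vodipi*: last vowel = /i/, a front vowel → -sep → *vodipisep*.
The past-tense form *vodipisep*: final consonant = /p/, labial → -oj → *vodipisepoj*.
The final sound of the agentive form *vodipisepoj* is /j/, which is a non-sibilant consonant, so the plural suffix is -i, giving *vodipisepoji*.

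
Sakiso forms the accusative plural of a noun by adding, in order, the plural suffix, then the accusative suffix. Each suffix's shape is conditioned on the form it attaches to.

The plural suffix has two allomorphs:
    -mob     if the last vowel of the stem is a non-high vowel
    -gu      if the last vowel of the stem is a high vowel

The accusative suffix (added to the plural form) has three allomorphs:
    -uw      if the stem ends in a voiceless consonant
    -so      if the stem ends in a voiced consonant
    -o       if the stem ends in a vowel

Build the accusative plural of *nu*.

nuguo

Since the last vowel of *nu* is /u/ (a high vowel), it takes -gu, giving *nugu*.
The final sound of the plural form *nugu* is /u/, which is a vowel, so the accusative suffix is -o, giving *nuguo*.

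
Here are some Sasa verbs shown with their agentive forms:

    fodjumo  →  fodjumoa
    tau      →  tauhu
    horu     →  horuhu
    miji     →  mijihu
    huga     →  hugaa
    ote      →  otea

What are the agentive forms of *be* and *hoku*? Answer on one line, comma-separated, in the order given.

bea, hokuhu

The pattern is height harmony: -hu when the last vowel of the stem is a high vowel (*tau*, *horu*, *miji*); -a when the last vowel of the stem is a non-high vowel (*fodjumo*, *huga*, *ote*).
*be* — last vowel /e/ (a non-high vowel) → -a → *bea*.
The last vowel of *hoku* is /u/, which is a high vowel, so the suffix is -hu, giving *hokuhu*.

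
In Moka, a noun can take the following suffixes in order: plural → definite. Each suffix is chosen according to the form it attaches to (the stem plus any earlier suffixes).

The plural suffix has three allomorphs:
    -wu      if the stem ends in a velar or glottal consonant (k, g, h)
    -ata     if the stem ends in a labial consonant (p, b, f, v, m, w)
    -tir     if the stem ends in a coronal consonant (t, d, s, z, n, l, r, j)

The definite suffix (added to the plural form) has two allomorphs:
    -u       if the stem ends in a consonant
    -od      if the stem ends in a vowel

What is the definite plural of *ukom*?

*ukom* — final consonant /m/ (labial) → -ata → *ukomata*.
The final sound of the plural form *ukomata* is /a/, which is a vowel, so the definite suffix is -od, giving *ukomataod*.

ukomataod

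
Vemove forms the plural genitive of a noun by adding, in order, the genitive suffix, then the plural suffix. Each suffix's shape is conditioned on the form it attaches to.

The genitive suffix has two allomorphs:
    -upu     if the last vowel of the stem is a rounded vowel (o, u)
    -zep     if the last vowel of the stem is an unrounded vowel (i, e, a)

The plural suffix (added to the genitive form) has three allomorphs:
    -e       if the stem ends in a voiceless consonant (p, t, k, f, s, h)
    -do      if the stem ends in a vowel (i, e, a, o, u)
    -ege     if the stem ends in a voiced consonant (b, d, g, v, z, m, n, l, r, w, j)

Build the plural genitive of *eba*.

Since the last vowel of *eba* is /a/ (an unrounded vowel), it takes -zep, giving *ebazep*.
The genitive form *ebazep*: final sound = /p/, a voiceless consonant → -e → *ebazepe*.

ebazepe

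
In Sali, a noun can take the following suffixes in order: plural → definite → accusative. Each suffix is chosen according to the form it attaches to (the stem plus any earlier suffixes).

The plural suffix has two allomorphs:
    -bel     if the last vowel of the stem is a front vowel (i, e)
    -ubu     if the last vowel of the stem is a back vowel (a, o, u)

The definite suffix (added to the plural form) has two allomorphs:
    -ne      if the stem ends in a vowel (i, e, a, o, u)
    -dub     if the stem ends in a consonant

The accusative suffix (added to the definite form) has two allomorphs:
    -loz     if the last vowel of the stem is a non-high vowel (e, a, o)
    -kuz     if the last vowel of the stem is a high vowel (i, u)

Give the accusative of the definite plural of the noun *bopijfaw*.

bopijfawubuneloz

*bopijfaw* — last vowel /a/ (a back vowel) → -ubu → *bopijfawubu*.
The plural form *bopijfawubu* — final sound /u/ (a vowel) → -ne → *bopijfawubune*.
The definite form *bopijfawubune*: last vowel = /e/, a non-high vowel → -loz → *bopijfawubuneloz*.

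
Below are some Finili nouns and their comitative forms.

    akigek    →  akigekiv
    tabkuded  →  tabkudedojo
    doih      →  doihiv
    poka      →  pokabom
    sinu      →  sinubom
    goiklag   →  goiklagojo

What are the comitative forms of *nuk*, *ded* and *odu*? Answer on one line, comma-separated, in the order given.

nukiv, dedojo, odubom

The pattern is voicing of the final sound: -iv when the stem ends in a voiceless consonant (*akigek*, *doih*); -ojo when the stem ends in a voiced consonant (*tabkuded*, *goiklag*); -bom when the stem ends in a vowel (*poka*, *sinu*).
The final sound of *nuk* is /k/, which is a voiceless consonant, so the suffix is -iv, giving *nukiv*.
*ded*: final sound = /d/, a voiced consonant → -ojo → *dedojo*.
The final sound of *odu* is /u/, which is a vowel, so the suffix is -bom, giving *odubom*.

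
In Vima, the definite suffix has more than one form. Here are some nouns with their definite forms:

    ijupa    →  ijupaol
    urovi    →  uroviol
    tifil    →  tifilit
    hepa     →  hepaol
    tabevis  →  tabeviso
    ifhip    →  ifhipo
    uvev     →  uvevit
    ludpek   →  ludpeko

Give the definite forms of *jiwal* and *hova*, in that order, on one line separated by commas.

Looking at the final sound of each stem: -o when the stem ends in a voiceless consonant (*tabevis*, *ifhip*, *ludpek*); -it when the stem ends in a voiced consonant (*tifil*, *uvev*); -ol when the stem ends in a vowel (*ijupa*, *urovi*, *hepa*).
The final sound of *jiwal* is /l/, which is a voiced consonant, so the suffix is -it, giving *jiwalit*.
*hova*: final sound = /a/, a vowel → -ol → *hovaol*.

jiwalit, hovaol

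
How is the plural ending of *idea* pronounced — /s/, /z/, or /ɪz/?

/z/

The stem *idea* ends in a voiced non-sibilant sound.
The plural suffix surfaces as /ɪz/ after sibilants, /s/ after other voiceless consonants, and /z/ after other voiced sounds.
So the plural -s on *idea* is pronounced /z/.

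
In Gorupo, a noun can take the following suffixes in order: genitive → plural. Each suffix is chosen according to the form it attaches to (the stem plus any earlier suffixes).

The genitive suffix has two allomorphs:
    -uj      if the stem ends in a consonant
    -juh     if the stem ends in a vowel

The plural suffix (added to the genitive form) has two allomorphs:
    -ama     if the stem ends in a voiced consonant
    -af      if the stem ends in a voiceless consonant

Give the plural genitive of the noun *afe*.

*afe*: final sound = /e/, a vowel → -juh → *afejuh*.
The final consonant of the genitive form *afejuh* is /h/, which is voiceless, so the plural suffix is -af, giving *afejuhaf*.

afejuhaf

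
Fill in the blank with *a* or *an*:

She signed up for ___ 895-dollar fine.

The indefinite article is chosen by the initial *sound* of the following word, not its spelling.
The number *895* is spoken "eight hundred …", beginning with /eɪt/ — a vowel sound.
So the article is *an*: She signed up for an 895-dollar fine.

an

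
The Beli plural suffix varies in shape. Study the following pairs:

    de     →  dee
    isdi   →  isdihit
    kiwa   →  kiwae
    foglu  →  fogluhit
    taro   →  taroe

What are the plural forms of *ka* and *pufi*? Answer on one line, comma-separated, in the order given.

Looking at the last vowel of each stem: -hit when the last vowel of the stem is a high vowel (*isdi*, *foglu*); -e when the last vowel of the stem is a non-high vowel (*de*, *kiwa*, *taro*).
*ka*: last vowel = /a/, a non-high vowel → -e → *kae*.
Since the last vowel of *pufi* is /i/ (a high vowel), it takes -hit, giving *pufihit*.

kae, pufihit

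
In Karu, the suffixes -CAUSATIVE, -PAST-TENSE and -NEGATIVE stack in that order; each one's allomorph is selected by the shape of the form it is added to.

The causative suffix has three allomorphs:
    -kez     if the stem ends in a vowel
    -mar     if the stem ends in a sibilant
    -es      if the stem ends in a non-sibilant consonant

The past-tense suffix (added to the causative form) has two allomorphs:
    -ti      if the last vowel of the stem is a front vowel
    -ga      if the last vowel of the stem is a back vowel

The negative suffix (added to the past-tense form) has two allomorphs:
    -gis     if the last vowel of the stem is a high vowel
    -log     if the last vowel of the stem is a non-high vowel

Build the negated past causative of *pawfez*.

*pawfez* — final sound /z/ (a sibilant) → -mar → *pawfezmar*.
The causative form *pawfezmar* — last vowel /a/ (a back vowel) → -ga → *pawfezmarga*.
The last vowel of the past-tense form *pawfezmarga* is /a/, which is a non-high vowel, so the negative suffix is -log, giving *pawfezmargalog*.

pawfezmargalog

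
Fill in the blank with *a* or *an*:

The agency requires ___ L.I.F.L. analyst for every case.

The indefinite article is chosen by the initial *sound* of the following word, not its spelling.
The initialism *L.I.F.L.* is read letter by letter; the first letter, L, is pronounced /ɛl/, which begins with a vowel sound.
So the article is *an*: The agency requires an L.I.F.L. analyst for every case.

an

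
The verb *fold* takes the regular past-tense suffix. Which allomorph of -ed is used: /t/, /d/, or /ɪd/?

/ɪd/

The stem *fold* ends in /t/ or /d/.
The -ed suffix is realized as /ɪd/ after /t, d/; as /t/ after other voiceless consonants; and as /d/ after other voiced sounds.
So -ed on *fold* is pronounced /ɪd/.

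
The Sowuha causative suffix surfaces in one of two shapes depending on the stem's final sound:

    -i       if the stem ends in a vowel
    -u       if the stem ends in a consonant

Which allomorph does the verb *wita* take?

*wita* — final sound /a/ (a vowel) → -i.

-i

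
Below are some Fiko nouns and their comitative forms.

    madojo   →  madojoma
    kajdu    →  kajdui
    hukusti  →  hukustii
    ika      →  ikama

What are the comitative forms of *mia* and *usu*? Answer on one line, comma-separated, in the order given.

miama, usui

The pattern is height harmony: -i when the last vowel of the stem is a high vowel (*kajdu*, *hukusti*); -ma when the last vowel of the stem is a non-high vowel (*madojo*, *ika*).
Since the last vowel of *mia* is /a/ (a non-high vowel), it takes -ma, giving *miama*.
Since the last vowel of *usu* is /u/ (a high vowel), it takes -i, giving *usui*.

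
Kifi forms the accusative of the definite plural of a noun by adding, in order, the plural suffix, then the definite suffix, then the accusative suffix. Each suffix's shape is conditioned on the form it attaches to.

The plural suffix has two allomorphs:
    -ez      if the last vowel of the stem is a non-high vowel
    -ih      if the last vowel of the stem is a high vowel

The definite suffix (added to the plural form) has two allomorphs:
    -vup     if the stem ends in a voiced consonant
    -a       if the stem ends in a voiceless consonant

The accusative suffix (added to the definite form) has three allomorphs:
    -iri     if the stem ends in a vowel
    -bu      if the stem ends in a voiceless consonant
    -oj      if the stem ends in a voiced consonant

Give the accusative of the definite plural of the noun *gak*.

gakezvupbu

The last vowel of *gak* is /a/, which is a non-high vowel, so the plural suffix is -ez, giving *gakez*.
The final consonant of the plural form *gakez* is /z/, which is voiced, so the definite suffix is -vup, giving *gakezvup*.
The final sound of the definite form *gakezvup* is /p/, which is a voiceless consonant, so the accusative suffix is -bu, giving *gakezvupbu*.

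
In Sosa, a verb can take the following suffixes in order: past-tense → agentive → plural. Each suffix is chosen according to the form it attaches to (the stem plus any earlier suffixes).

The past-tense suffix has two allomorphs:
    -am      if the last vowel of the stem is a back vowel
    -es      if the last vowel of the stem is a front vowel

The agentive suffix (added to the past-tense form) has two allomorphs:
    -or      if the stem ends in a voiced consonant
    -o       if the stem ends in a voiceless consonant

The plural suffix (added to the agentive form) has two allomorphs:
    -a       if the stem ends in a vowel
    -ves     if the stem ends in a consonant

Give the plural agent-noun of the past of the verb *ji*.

*ji*: last vowel = /i/, a front vowel → -es → *jies*.
The past-tense form *jies*: final consonant = /s/, voiceless → -o → *jieso*.
The agentive form *jieso* — final sound /o/ (a vowel) → -a → *jiesoa*.

jiesoa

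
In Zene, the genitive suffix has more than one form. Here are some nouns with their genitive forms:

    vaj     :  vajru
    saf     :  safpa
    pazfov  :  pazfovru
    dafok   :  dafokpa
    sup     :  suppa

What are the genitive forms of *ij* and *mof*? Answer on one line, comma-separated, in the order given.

The alternation tracks the final consonant of the stem — -pa when the stem ends in a voiceless consonant (*saf*, *dafok*, *sup*); -ru when the stem ends in a voiced consonant (*vaj*, *pazfov*).
The final consonant of *ij* is /j/, which is voiced, so the suffix is -ru, giving *ijru*.
*mof*: final consonant = /f/, voiceless → -pa → *mofpa*.

ijru, mofpa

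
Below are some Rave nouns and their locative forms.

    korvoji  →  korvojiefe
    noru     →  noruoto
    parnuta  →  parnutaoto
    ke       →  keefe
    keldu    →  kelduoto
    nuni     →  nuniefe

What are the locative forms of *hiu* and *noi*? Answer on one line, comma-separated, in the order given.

hiuoto, noiefe

The suffix is conditioned by the last vowel: -efe when the last vowel of the stem is a front vowel (*korvoji*, *ke*, *nuni*); -oto when the last vowel of the stem is a back vowel (*noru*, *parnuta*, *keldu*).
*hiu*: last vowel = /u/, a back vowel → -oto → *hiuoto*.
*noi* — last vowel /i/ (a front vowel) → -efe → *noiefe*.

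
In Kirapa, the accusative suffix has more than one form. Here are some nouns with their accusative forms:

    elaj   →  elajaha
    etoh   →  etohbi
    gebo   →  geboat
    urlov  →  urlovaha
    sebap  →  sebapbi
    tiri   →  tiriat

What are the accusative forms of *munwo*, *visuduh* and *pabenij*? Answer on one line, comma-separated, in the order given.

The suffix is conditioned by the final sound: -bi when the stem ends in a voiceless consonant (*etoh*, *sebap*); -aha when the stem ends in a voiced consonant (*elaj*, *urlov*); -at when the stem ends in a vowel (*gebo*, *tiri*).
*munwo*: final sound = /o/, a vowel → -at → *munwoat*.
The final sound of *visuduh* is /h/, which is a voiceless consonant, so the suffix is -bi, giving *visuduhbi*.
Since the final sound of *pabenij* is /j/ (a voiced consonant), it takes -aha, giving *pabenijaha*.

munwoat, visuduhbi, pabenijaha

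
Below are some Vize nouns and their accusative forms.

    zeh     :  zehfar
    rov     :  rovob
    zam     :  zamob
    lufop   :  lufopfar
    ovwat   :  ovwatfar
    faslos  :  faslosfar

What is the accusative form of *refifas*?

refifasfar

The alternation tracks the final consonant of the stem — -far when the stem ends in a voiceless consonant (*zeh*, *lufop*, *ovwat*, *faslos*); -ob when the stem ends in a voiced consonant (*rov*, *zam*).
Since the final consonant of *refifas* is /s/ (voiceless), it takes -far, giving *refifasfar*.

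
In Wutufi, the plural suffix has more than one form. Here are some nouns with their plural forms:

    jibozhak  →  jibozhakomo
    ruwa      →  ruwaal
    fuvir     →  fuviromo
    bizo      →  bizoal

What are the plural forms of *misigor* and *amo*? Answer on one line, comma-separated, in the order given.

misigoromo, amoal

The suffix is conditioned by the final sound: -omo when the stem ends in a consonant (*jibozhak*, *fuvir*); -al when the stem ends in a vowel (*ruwa*, *bizo*).
The final sound of *misigor* is /r/, which is a consonant, so the suffix is -omo, giving *misigoromo*.
*amo*: final sound = /o/, a vowel → -al → *amoal*.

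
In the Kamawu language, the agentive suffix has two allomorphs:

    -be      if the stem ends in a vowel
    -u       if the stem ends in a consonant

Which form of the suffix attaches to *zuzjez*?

-u

The final sound of *zuzjez* is /z/, which is a consonant, so the suffix is -u.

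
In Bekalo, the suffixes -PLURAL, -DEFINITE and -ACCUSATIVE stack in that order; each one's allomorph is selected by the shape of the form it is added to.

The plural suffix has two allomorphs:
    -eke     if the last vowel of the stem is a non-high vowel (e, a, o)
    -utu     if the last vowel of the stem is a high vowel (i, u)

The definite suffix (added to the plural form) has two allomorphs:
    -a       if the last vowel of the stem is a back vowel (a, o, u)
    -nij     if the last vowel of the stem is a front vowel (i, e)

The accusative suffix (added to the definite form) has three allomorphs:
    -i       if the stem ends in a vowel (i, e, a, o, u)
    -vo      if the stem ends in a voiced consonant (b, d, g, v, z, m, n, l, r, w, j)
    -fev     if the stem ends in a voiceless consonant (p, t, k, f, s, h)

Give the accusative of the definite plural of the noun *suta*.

Since the last vowel of *suta* is /a/ (a non-high vowel), it takes -eke, giving *sutaeke*.
The last vowel of the plural form *sutaeke* is /e/, which is a front vowel, so the definite suffix is -nij, giving *sutaekenij*.
The definite form *sutaekenij*: final sound = /j/, a voiced consonant → -vo → *sutaekenijvo*.

sutaekenijvo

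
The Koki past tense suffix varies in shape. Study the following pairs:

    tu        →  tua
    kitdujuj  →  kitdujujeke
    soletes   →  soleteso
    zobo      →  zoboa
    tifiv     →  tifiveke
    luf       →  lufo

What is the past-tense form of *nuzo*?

The pattern is voicing of the final sound: -o when the stem ends in a voiceless consonant (*soletes*, *luf*); -eke when the stem ends in a voiced consonant (*kitdujuj*, *tifiv*); -a when the stem ends in a vowel (*tu*, *zobo*).
Since the final sound of *nuzo* is /o/ (a vowel), it takes -a, giving *nuzoa*.

nuzoa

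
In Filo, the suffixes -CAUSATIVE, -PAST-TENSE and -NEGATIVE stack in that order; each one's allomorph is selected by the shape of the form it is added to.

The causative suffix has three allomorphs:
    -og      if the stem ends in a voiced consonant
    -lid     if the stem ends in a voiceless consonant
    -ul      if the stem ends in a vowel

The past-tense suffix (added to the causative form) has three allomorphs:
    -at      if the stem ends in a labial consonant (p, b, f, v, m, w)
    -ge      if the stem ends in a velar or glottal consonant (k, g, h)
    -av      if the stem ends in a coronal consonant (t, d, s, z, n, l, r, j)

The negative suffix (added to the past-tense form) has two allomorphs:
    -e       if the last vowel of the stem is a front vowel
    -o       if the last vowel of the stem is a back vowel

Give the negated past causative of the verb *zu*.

The final sound of *zu* is /u/, which is a vowel, so the causative suffix is -ul, giving *zuul*.
The final consonant of the causative form *zuul* is /l/, which is coronal, so the past-tense suffix is -av, giving *zuulav*.
The past-tense form *zuulav* — last vowel /a/ (a back vowel) → -o → *zuulavo*.

zuulavo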